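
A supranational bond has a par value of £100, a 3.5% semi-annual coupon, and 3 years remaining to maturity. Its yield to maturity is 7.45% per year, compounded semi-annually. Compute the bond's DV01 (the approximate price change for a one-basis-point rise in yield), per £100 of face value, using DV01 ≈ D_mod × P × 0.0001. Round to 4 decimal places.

£0.0247

Periodic yield y = 0.03725.
  t   CF        PV=CF/(1+0.03725)^t    t·PV
  1         1.75         1.6872         1.6872
  2         1.75         1.6266         3.2531
  3         1.75         1.5682         4.7045
  4         1.75         1.5118         6.0473
  5         1.75         1.4575         7.2877
  6       101.75        81.7022       490.2132
  Σ                     89.5534       513.1930
P = 89.5534; D_Mac = 5.73058 half-year periods = 2.86529 yrs; D_mod = 2.76239 yrs.
DV01 ≈ 2.76239 × 89.5534 × 0.0001 = 0.024738.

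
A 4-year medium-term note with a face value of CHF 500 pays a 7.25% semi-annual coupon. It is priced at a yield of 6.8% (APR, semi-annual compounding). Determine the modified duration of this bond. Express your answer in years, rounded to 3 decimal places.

3.431 years

Periodic yield y = 0.034. First find Macaulay duration:
  t   CF        PV=CF/(1+0.034)^t    t·PV
  1       18.125        17.5290        17.5290
  2       18.125        16.9526        33.9052
  3       18.125        16.3952        49.1856
  4       18.125        15.8561        63.4243
  5       18.125        15.3347        76.6735
  6       18.125        14.8305        88.9828
  7       18.125        14.3428       100.3997
  8      518.125       396.5247     3,172.1975
  Σ                    507.7656     3,602.2977
P = 507.7656; Macaulay duration = 3,602.2977 / 507.7656 = 7.09441 half-year periods = 3.54721 years.
Modified duration = D_Mac / (1 + y) = 3.54721 / 1.034 = 3.43057 years.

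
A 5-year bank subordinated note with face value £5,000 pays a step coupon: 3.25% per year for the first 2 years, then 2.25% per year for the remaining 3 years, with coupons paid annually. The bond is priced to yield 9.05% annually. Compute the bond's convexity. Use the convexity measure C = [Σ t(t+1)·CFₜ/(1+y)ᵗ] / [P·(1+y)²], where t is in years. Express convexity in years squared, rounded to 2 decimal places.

23.04

With y = 0.0905:
  t   CF        PV=CF/(1+0.0905)^t    t·PV        t(t+1)·PV
  1       162.50       149.0142       149.0142         298.0284
  2       162.50       136.6476       273.2952         819.8856
  3       112.50        86.7512       260.2536       1,041.0145
  4       112.50        79.5518       318.2071       1,591.0354
  5     5,112.50     3,315.1636    16,575.8182      99,454.9094
  Σ                  3,767.1284    17,576.5884     103,204.8733
P = 3,767.1284.
Convexity = Σ t(t+1)·PV / [P·(1+y)²] = 103,204.8733 / (3,767.1284 × 1.189190) = 23.03766.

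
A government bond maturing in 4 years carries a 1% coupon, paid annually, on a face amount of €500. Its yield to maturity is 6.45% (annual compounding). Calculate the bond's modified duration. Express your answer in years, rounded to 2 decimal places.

3.70 years

Periodic yield y = 0.0645. First find Macaulay duration:
  t   CF        PV=CF/(1+0.0645)^t    t·PV
  1         5.00         4.6970         4.6970
  2         5.00         4.4124         8.8249
  3         5.00         4.1451        12.4352
  4       505.00       393.2862     1,573.1448
  Σ                    406.5408     1,599.1020
P = 406.5408; Macaulay duration = 1,599.1020 / 406.5408 = 3.93344 years.
Modified duration = D_Mac / (1 + y) = 3.93344 / 1.0645 = 3.69510 years.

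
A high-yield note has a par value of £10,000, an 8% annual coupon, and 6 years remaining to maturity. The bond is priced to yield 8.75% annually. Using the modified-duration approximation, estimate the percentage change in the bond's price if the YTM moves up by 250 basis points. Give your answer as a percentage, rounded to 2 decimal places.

Periodic yield y = 0.0875. Modified duration first:
  t   CF        PV=CF/(1+0.0875)^t    t·PV
  1       800.00       735.6322       735.6322
  2       800.00       676.4434     1,352.8868
  3       800.00       622.0169     1,866.0507
  4       800.00       571.9696     2,287.8783
  5       800.00       525.9490     2,629.7452
  6    10,800.00     6,529.0224    39,174.1347
  Σ                  9,661.0335    48,046.3278
P = 9,661.0335; D_Mac = 4.97321 yrs; D_mod = 4.97321/(1+0.0875) = 4.57306 yrs.
ΔP/P ≈ -D_mod · Δy = -4.57306 × (+0.025) = -0.114327 = -11.4327%.

-11.43%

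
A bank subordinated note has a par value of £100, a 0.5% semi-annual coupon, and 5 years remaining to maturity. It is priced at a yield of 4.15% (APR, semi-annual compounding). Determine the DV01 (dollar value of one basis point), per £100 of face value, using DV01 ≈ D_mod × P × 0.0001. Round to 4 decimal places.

£0.0405

Periodic yield y = 0.02075.
  t   CF        PV=CF/(1+0.02075)^t    t·PV
  1         0.25         0.2449         0.2449
  2         0.25         0.2399         0.4799
  3         0.25         0.2351         0.7052
  4         0.25         0.2303         0.9211
  5         0.25         0.2256         1.1280
  6         0.25         0.2210         1.3261
  7         0.25         0.2165         1.5157
  8         0.25         0.2121         1.6970
  9         0.25         0.2078         1.8703
  10      100.25        81.6377       816.3765
  Σ                     83.6709       826.2646
P = 83.6709; D_Mac = 9.87517 half-year periods = 4.93759 yrs; D_mod = 4.83721 yrs.
DV01 ≈ 4.83721 × 83.6709 × 0.0001 = 0.040473.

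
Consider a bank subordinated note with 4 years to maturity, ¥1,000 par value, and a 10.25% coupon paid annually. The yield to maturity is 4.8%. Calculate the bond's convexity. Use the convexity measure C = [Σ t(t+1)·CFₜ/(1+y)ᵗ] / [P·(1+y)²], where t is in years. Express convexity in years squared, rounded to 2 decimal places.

15.33

With y = 0.048:
  t   CF        PV=CF/(1+0.048)^t    t·PV        t(t+1)·PV
  1       102.50        97.8053        97.8053         195.6107
  2       102.50        93.3257       186.6514         559.9543
  3       102.50        89.0512       267.1537       1,068.6150
  4     1,102.50       913.9732     3,655.8929      18,279.4643
  Σ                  1,194.1555     4,207.5034      20,103.6442
P = 1,194.1555.
Convexity = Σ t(t+1)·PV / [P·(1+y)²] = 20,103.6442 / (1,194.1555 × 1.098304) = 15.32821.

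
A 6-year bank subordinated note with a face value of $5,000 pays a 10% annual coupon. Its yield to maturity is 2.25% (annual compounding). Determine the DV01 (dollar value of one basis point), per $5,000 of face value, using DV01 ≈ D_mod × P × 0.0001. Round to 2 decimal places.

$3.50

Periodic yield y = 0.0225.
  t   CF        PV=CF/(1+0.0225)^t    t·PV
  1       500.00       488.9976       488.9976
  2       500.00       478.2372       956.4744
  3       500.00       467.7137     1,403.1410
  4       500.00       457.4217     1,829.6867
  5       500.00       447.3562     2,236.7808
  6     5,500.00     4,812.6335    28,875.8010
  Σ                  7,152.3598    35,790.8814
P = 7,152.3598; D_Mac = 5.00407 yrs; D_mod = 4.89395 yrs.
DV01 ≈ 4.89395 × 7,152.3598 × 0.0001 = 3.500331.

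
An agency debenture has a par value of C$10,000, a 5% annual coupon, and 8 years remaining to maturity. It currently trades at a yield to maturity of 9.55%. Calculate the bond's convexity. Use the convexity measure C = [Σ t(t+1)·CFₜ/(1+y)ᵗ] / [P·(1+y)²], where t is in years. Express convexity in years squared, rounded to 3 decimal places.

With y = 0.0955:
  t   CF        PV=CF/(1+0.0955)^t    t·PV        t(t+1)·PV
  1       500.00       456.4126       456.4126         912.8252
  2       500.00       416.6249       833.2498       2,499.7495
  3       500.00       380.3057     1,140.9172       4,563.6687
  4       500.00       347.1526     1,388.6106       6,943.0529
  5       500.00       316.8897     1,584.4484       9,506.6904
  6       500.00       289.2649     1,735.5893      12,149.1251
  7       500.00       264.0483     1,848.3379      14,786.7033
  8    10,500.00     5,061.6282    40,493.0259     364,437.2328
  Σ                  7,532.3269    49,480.5916     415,799.0477
P = 7,532.3269.
Convexity = Σ t(t+1)·PV / [P·(1+y)²] = 415,799.0477 / (7,532.3269 × 1.200120) = 45.99701.

45.997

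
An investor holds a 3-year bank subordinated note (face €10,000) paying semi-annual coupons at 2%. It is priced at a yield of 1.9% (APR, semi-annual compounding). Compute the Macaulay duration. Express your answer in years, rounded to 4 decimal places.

2.9268 years

Periodic yield y = 0.0095. Discount each cash flow and weight by its period:
  t   CF        PV=CF/(1+0.0095)^t    t·PV
  1       100.00        99.0589        99.0589
  2       100.00        98.1267       196.2535
  3       100.00        97.2033       291.6099
  4       100.00        96.2886       385.1543
  5       100.00        95.3824       476.9122
  6    10,100.00     9,542.9673    57,257.8036
  Σ                 10,029.0272    58,706.7923
Price P = Σ PV = 10,029.0272.
Macaulay duration = Σ(t·PV) / P = 58,706.7923 / 10,029.0272 = 5.85369 half-year periods.
In years: 5.85369 / 2 = 2.92684 years.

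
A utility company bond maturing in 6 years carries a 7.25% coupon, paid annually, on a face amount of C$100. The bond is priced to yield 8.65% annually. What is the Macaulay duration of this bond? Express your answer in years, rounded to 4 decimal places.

Periodic yield y = 0.0865. Discount each cash flow and weight by its year:
  t   CF        PV=CF/(1+0.0865)^t    t·PV
  1         7.25         6.6728         6.6728
  2         7.25         6.1416        12.2831
  3         7.25         5.6526        16.9578
  4         7.25         5.2026        20.8103
  5         7.25         4.7884        23.9419
  6       107.25        65.1957       391.1742
  Σ                     93.6536       471.8402
Price P = Σ PV = 93.6536.
Macaulay duration = Σ(t·PV) / P = 471.8402 / 93.6536 = 5.03814 years.

5.0381 years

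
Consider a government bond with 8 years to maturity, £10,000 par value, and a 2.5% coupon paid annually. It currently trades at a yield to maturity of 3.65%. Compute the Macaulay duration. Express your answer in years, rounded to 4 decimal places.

Periodic yield y = 0.0365. Discount each cash flow and weight by its year:
  t   CF        PV=CF/(1+0.0365)^t    t·PV
  1       250.00       241.1963       241.1963
  2       250.00       232.7027       465.4054
  3       250.00       224.5081       673.5244
  4       250.00       216.6022       866.4086
  5       250.00       208.9746     1,044.8729
  6       250.00       201.6156     1,209.6937
  7       250.00       194.5158     1,361.6105
  8    10,250.00     7,694.3053    61,554.4423
  Σ                  9,214.4206    67,417.1543
Price P = Σ PV = 9,214.4206.
Macaulay duration = Σ(t·PV) / P = 67,417.1543 / 9,214.4206 = 7.31648 years.

7.3165 years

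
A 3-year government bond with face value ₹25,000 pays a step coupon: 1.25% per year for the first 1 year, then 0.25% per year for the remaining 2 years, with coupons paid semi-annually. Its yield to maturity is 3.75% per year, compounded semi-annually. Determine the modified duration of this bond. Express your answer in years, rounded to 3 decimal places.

2.912 years

Periodic yield y = 0.01875. First find Macaulay duration:
  t   CF        PV=CF/(1+0.01875)^t    t·PV
  1       156.25       153.3742       153.3742
  2       156.25       150.5514       301.1028
  3        31.25        29.5561        88.6683
  4        31.25        29.0121       116.0485
  5        31.25        28.4782       142.3908
  6    25,031.25    22,391.1710   134,347.0262
  Σ                 22,782.1430   135,148.6108
P = 22,782.1430; Macaulay duration = 135,148.6108 / 22,782.1430 = 5.93222 half-year periods = 2.96611 years.
Modified duration = D_Mac / (1 + y) = 2.96611 / 1.01875 = 2.91152 years.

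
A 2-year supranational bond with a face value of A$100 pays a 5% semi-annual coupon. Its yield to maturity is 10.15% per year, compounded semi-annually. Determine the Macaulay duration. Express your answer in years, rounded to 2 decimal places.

Periodic yield y = 0.05075. Discount each cash flow and weight by its period:
  t   CF        PV=CF/(1+0.05075)^t    t·PV
  1         2.50         2.3793         2.3793
  2         2.50         2.2643         4.5287
  3         2.50         2.1550         6.4649
  4       102.50        84.0865       336.3460
  Σ                     90.8851       349.7188
Price P = Σ PV = 90.8851.
Macaulay duration = Σ(t·PV) / P = 349.7188 / 90.8851 = 3.84792 half-year periods.
In years: 3.84792 / 2 = 1.92396 years.

1.92 years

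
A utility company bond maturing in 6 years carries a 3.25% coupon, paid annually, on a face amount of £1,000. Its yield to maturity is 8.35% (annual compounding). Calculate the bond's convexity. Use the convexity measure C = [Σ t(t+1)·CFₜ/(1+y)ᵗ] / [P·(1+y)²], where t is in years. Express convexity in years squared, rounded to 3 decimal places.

31.618

With y = 0.0835:
  t   CF        PV=CF/(1+0.0835)^t    t·PV        t(t+1)·PV
  1        32.50        29.9954        29.9954          59.9908
  2        32.50        27.6838        55.3676         166.1027
  3        32.50        25.5503        76.6510         306.6040
  4        32.50        23.5813        94.3252         471.6260
  5        32.50        21.7640       108.8200         652.9201
  6     1,032.50       638.1409     3,828.8453      26,801.9169
  Σ                    766.7157     4,194.0045      28,459.1605
P = 766.7157.
Convexity = Σ t(t+1)·PV / [P·(1+y)²] = 28,459.1605 / (766.7157 × 1.173972) = 31.61767.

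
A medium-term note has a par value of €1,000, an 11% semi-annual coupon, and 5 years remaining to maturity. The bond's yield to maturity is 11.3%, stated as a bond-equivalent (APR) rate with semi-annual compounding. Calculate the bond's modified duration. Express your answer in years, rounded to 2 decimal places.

Periodic yield y = 0.0565. First find Macaulay duration:
  t   CF        PV=CF/(1+0.0565)^t    t·PV
  1        55.00        52.0587        52.0587
  2        55.00        49.2747        98.5493
  3        55.00        46.6395       139.9186
  4        55.00        44.1453       176.5813
  5        55.00        41.7845       208.9225
  6        55.00        39.5499       237.2996
  7        55.00        37.4349       262.0440
  8        55.00        35.4329       283.4632
  9        55.00        33.5380       301.8420
  10    1,055.00       608.9161     6,089.1608
  Σ                    988.7745     7,849.8400
P = 988.7745; Macaulay duration = 7,849.8400 / 988.7745 = 7.93896 half-year periods = 3.96948 years.
Modified duration = D_Mac / (1 + y) = 3.96948 / 1.0565 = 3.75720 years.

3.76 years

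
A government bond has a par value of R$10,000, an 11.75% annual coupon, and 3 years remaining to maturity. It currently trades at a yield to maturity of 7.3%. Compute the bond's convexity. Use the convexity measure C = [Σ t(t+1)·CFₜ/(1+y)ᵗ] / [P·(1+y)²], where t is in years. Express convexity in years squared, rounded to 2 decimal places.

9.09

With y = 0.073:
  t   CF        PV=CF/(1+0.073)^t    t·PV        t(t+1)·PV
  1     1,175.00     1,095.0606     1,095.0606       2,190.1212
  2     1,175.00     1,020.5597     2,041.1194       6,123.3583
  3    11,175.00     9,045.8288    27,137.4865     108,549.9461
  Σ                 11,161.4491    30,273.6665     116,863.4255
P = 11,161.4491.
Convexity = Σ t(t+1)·PV / [P·(1+y)²] = 116,863.4255 / (11,161.4491 × 1.151329) = 9.09408.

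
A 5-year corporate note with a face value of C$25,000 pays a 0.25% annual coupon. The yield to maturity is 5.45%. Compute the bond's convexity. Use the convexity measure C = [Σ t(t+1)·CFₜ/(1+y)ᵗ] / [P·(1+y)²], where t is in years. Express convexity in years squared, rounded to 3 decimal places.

With y = 0.0545:
  t   CF        PV=CF/(1+0.0545)^t    t·PV        t(t+1)·PV
  1        62.50        59.2698        59.2698         118.5396
  2        62.50        56.2065       112.4131         337.2392
  3        62.50        53.3016       159.9048         639.6192
  4        62.50        50.5468       202.1872       1,010.9360
  5    25,062.50    19,221.6856    96,108.4280     576,650.5682
  Σ                 19,441.0103    96,642.2029     578,756.9023
P = 19,441.0103.
Convexity = Σ t(t+1)·PV / [P·(1+y)²] = 578,756.9023 / (19,441.0103 × 1.111970) = 26.77221.

26.772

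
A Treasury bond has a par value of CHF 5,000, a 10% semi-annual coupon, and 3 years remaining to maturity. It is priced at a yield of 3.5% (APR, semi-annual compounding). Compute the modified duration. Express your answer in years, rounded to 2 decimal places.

Periodic yield y = 0.0175. First find Macaulay duration:
  t   CF        PV=CF/(1+0.0175)^t    t·PV
  1       250.00       245.7002       245.7002
  2       250.00       241.4744       482.9489
  3       250.00       237.3213       711.9640
  4       250.00       233.2396       932.9585
  5       250.00       229.2281     1,146.1407
  6     5,250.00     4,730.9983    28,385.9901
  Σ                  5,917.9621    31,905.7023
P = 5,917.9621; Macaulay duration = 31,905.7023 / 5,917.9621 = 5.39133 half-year periods = 2.69567 years.
Modified duration = D_Mac / (1 + y) = 2.69567 / 1.0175 = 2.64930 years.

2.65 years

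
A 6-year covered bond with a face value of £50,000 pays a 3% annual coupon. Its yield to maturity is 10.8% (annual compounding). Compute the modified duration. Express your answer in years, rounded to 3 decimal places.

Periodic yield y = 0.108. First find Macaulay duration:
  t   CF        PV=CF/(1+0.108)^t    t·PV
  1     1,500.00     1,353.7906     1,353.7906
  2     1,500.00     1,221.8327     2,443.6654
  3     1,500.00     1,102.7371     3,308.2112
  4     1,500.00       995.2501     3,981.0003
  5     1,500.00       898.2401     4,491.2007
  6    51,500.00    27,833.5542   167,001.3251
  Σ                 33,405.4048   182,579.1933
P = 33,405.4048; Macaulay duration = 182,579.1933 / 33,405.4048 = 5.46556 years.
Modified duration = D_Mac / (1 + y) = 5.46556 / 1.108 = 4.93281 years.

4.933 years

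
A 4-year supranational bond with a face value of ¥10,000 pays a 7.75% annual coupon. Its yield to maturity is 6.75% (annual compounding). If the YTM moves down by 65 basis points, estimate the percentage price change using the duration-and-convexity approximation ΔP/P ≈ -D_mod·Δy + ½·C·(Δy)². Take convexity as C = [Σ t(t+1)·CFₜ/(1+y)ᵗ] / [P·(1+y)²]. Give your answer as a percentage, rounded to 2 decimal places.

With y = 0.0675:
  t   CF        PV=CF/(1+0.0675)^t    t·PV        t(t+1)·PV
  1       775.00       725.9953       725.9953       1,451.9906
  2       775.00       680.0893     1,360.1786       4,080.5357
  3       775.00       637.0860     1,911.2580       7,645.0318
  4    10,775.00     8,297.4710    33,189.8841     165,949.4203
  Σ                 10,340.6416    37,187.3159     179,126.9785
P = 10,340.6416; D_Mac = 3.59623 yrs; D_mod = 3.36883 yrs; C = 15.20120.
Duration effect: -3.36883 × (-0.0065) = +0.021897
Convexity effect: 0.5 × 15.20120 × (-0.0065)² = +0.0003211
ΔP/P ≈ +0.021897 + 0.0003211 = +0.022219 = +2.2219%.

+2.22%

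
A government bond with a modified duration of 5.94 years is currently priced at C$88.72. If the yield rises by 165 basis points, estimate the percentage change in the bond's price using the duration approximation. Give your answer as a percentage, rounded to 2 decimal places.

Duration approximation: ΔP/P ≈ -D_mod · Δy = -5.94 × (+0.0165) = -0.098010.
As a percentage: -9.8010%.

-9.80%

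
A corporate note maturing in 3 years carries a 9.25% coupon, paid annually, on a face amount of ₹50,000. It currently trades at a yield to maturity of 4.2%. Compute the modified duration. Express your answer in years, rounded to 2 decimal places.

Periodic yield y = 0.042. First find Macaulay duration:
  t   CF        PV=CF/(1+0.042)^t    t·PV
  1     4,625.00     4,438.5797     4,438.5797
  2     4,625.00     4,259.6734     8,519.3467
  3    54,625.00    48,282.3381   144,847.0144
  Σ                 56,980.5911   157,804.9408
P = 56,980.5911; Macaulay duration = 157,804.9408 / 56,980.5911 = 2.76945 years.
Modified duration = D_Mac / (1 + y) = 2.76945 / 1.042 = 2.65782 years.

2.66 years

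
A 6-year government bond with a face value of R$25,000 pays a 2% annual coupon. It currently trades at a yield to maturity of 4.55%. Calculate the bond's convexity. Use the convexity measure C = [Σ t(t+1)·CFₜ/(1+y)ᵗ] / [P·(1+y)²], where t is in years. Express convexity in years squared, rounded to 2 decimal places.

35.78

With y = 0.0455:
  t   CF        PV=CF/(1+0.0455)^t    t·PV        t(t+1)·PV
  1       500.00       478.2401       478.2401         956.4802
  2       500.00       457.4271       914.8543       2,744.5628
  3       500.00       437.5200     1,312.5599       5,250.2398
  4       500.00       418.4792     1,673.9167       8,369.5836
  5       500.00       400.2670     2,001.3351      12,008.0109
  6    25,500.00    19,525.2210   117,151.3258     820,059.2807
  Σ                 21,717.1544   123,532.2320     849,388.1579
P = 21,717.1544.
Convexity = Σ t(t+1)·PV / [P·(1+y)²] = 849,388.1579 / (21,717.1544 × 1.093070) = 35.78123.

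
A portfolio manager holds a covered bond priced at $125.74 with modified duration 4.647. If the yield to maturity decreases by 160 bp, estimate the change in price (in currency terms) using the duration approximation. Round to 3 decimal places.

+$9.349

Duration approximation: ΔP/P ≈ -D_mod · Δy = -4.647 × (-0.016) = +0.074352.
ΔP ≈ 125.74 × (+0.074352) = +9.34902048.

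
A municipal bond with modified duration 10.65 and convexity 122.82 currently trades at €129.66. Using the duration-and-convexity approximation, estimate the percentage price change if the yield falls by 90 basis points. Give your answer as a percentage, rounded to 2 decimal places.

+10.08%

Duration effect: -D_mod·Δy = -10.65 × (-0.009) = +0.095850
Convexity effect: ½·C·(Δy)² = 0.5 × 122.82 × (-0.009)² = +0.00497421
ΔP/P ≈ +0.095850 + 0.00497421 = +0.10082421
= +10.082421%.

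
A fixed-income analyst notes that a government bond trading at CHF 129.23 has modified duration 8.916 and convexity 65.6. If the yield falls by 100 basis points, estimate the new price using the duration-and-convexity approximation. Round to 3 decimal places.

Duration effect: -D_mod·Δy = -8.916 × (-0.01) = +0.089160
Convexity effect: ½·C·(Δy)² = 0.5 × 65.6 × (-0.01)² = +0.0032800
ΔP/P ≈ +0.089160 + 0.0032800 = +0.092440
New price ≈ 129.23 × (1 + 0.092440) = 141.1760212.

CHF 141.176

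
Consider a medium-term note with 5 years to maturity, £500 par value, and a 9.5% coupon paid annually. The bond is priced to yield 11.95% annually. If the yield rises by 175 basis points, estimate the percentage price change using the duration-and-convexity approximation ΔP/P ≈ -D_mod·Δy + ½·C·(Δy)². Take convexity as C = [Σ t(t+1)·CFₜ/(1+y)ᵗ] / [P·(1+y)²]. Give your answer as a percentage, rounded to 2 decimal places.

With y = 0.1195:
  t   CF        PV=CF/(1+0.1195)^t    t·PV        t(t+1)·PV
  1        47.50        42.4297        42.4297          84.8593
  2        47.50        37.9005        75.8011         227.4032
  3        47.50        33.8549       101.5646         406.2586
  4        47.50        30.2411       120.9643         604.8215
  5       547.50       311.3606     1,556.8029       9,340.8175
  Σ                    455.7867     1,897.5626      10,664.1602
P = 455.7867; D_Mac = 4.16327 yrs; D_mod = 3.71886 yrs; C = 18.66882.
Duration effect: -3.71886 × (+0.0175) = -0.065080
Convexity effect: 0.5 × 18.66882 × (0.0175)² = +0.0028587
ΔP/P ≈ -0.065080 + 0.0028587 = -0.062221 = -6.2221%.

-6.22%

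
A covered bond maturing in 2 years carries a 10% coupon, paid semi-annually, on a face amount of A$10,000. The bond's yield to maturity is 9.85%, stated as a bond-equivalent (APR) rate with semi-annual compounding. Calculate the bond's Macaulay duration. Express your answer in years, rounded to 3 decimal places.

Periodic yield y = 0.04925. Discount each cash flow and weight by its period:
  t   CF        PV=CF/(1+0.04925)^t    t·PV
  1       500.00       476.5309       476.5309
  2       500.00       454.1633       908.3266
  3       500.00       432.8457     1,298.5370
  4    10,500.00     8,663.1012    34,652.4048
  Σ                 10,026.6410    37,335.7993
Price P = Σ PV = 10,026.6410.
Macaulay duration = Σ(t·PV) / P = 37,335.7993 / 10,026.6410 = 3.72366 half-year periods.
In years: 3.72366 / 2 = 1.86183 years.

1.862 years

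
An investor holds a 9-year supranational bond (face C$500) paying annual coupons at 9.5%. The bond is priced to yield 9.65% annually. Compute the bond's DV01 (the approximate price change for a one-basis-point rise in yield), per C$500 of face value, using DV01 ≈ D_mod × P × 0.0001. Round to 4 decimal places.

Periodic yield y = 0.0965.
  t   CF        PV=CF/(1+0.0965)^t    t·PV
  1        47.50        43.3197        43.3197
  2        47.50        39.5072        79.0144
  3        47.50        36.0303       108.0909
  4        47.50        32.8594       131.4374
  5        47.50        29.9675       149.8375
  6        47.50        27.3301       163.9808
  7        47.50        24.9249       174.4742
  8        47.50        22.7313       181.8505
  9       547.50       238.9497     2,150.5469
  Σ                    495.6200     3,182.5522
P = 495.6200; D_Mac = 6.42136 yrs; D_mod = 5.85623 yrs.
DV01 ≈ 5.85623 × 495.6200 × 0.0001 = 0.290246.

C$0.2902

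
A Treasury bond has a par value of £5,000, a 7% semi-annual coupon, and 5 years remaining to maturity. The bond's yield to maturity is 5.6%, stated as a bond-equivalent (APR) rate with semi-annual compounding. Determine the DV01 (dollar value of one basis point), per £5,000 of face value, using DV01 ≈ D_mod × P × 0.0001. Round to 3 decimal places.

Periodic yield y = 0.028.
  t   CF        PV=CF/(1+0.028)^t    t·PV
  1       175.00       170.2335       170.2335
  2       175.00       165.5968       331.1935
  3       175.00       161.0863       483.2590
  4       175.00       156.6988       626.7951
  5       175.00       152.4307       762.1536
  6       175.00       148.2789       889.6734
  7       175.00       144.2402     1,009.6812
  8       175.00       140.3115     1,122.4916
  9       175.00       136.4897     1,228.4077
  10    5,175.00     3,926.2614    39,262.6137
  Σ                  5,301.6277    45,886.5023
P = 5,301.6277; D_Mac = 8.65517 half-year periods = 4.32759 yrs; D_mod = 4.20971 yrs.
DV01 ≈ 4.20971 × 5,301.6277 × 0.0001 = 2.231834.

£2.232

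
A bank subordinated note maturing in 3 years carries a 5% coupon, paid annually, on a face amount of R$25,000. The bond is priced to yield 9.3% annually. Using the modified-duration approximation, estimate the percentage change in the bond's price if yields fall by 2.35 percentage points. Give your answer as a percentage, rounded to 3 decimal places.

Periodic yield y = 0.093. Modified duration first:
  t   CF        PV=CF/(1+0.093)^t    t·PV
  1     1,250.00     1,143.6414     1,143.6414
  2     1,250.00     1,046.3324     2,092.6649
  3    26,250.00    20,103.3680    60,310.1039
  Σ                 22,293.3418    63,546.4101
P = 22,293.3418; D_Mac = 2.85047 yrs; D_mod = 2.85047/(1+0.093) = 2.60793 yrs.
ΔP/P ≈ -D_mod · Δy = -2.60793 × (-0.0235) = +0.061286 = +6.1286%.

+6.129%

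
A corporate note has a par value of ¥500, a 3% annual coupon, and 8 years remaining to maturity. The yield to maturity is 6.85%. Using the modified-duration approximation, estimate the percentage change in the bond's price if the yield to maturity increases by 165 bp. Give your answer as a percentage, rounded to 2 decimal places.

-10.96%

Periodic yield y = 0.0685. Modified duration first:
  t   CF        PV=CF/(1+0.0685)^t    t·PV
  1        15.00        14.0384        14.0384
  2        15.00        13.1384        26.2768
  3        15.00        12.2961        36.8883
  4        15.00        11.5078        46.0313
  5        15.00        10.7701        53.8504
  6        15.00        10.0796        60.4777
  7        15.00         9.4334        66.0340
  8       515.00       303.1175     2,424.9400
  Σ                    384.3813     2,728.5369
P = 384.3813; D_Mac = 7.09852 yrs; D_mod = 7.09852/(1+0.0685) = 6.64344 yrs.
ΔP/P ≈ -D_mod · Δy = -6.64344 × (+0.0165) = -0.109617 = -10.9617%.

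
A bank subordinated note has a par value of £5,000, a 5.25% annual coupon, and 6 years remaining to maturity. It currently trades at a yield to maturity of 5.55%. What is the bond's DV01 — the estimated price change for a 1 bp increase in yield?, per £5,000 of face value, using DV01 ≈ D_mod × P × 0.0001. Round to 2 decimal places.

£2.47

Periodic yield y = 0.0555.
  t   CF        PV=CF/(1+0.0555)^t    t·PV
  1       262.50       248.6973       248.6973
  2       262.50       235.6204       471.2407
  3       262.50       223.2310       669.6931
  4       262.50       211.4932       845.9727
  5       262.50       200.3725     1,001.8625
  6     5,262.50     3,805.7713    22,834.6276
  Σ                  4,925.1857    26,072.0940
P = 4,925.1857; D_Mac = 5.29363 yrs; D_mod = 5.01528 yrs.
DV01 ≈ 5.01528 × 4,925.1857 × 0.0001 = 2.470118.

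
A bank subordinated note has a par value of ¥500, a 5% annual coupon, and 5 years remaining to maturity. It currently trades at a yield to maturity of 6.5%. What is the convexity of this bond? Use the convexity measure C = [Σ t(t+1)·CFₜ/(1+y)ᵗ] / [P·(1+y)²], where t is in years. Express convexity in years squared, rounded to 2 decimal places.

23.15

With y = 0.065:
  t   CF        PV=CF/(1+0.065)^t    t·PV        t(t+1)·PV
  1        25.00        23.4742        23.4742          46.9484
  2        25.00        22.0415        44.0830         132.2489
  3        25.00        20.6962        62.0887         248.3547
  4        25.00        19.4331        77.7323         388.6615
  5       525.00       383.1874     1,915.9372      11,495.6232
  Σ                    468.8324     2,123.3153      12,311.8367
P = 468.8324.
Convexity = Σ t(t+1)·PV / [P·(1+y)²] = 12,311.8367 / (468.8324 × 1.134225) = 23.15293.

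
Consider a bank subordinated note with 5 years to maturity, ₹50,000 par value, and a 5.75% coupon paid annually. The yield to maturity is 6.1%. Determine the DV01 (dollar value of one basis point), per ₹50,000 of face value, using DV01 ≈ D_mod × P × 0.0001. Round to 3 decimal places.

Periodic yield y = 0.061.
  t   CF        PV=CF/(1+0.061)^t    t·PV
  1     2,875.00     2,709.7078     2,709.7078
  2     2,875.00     2,553.9188     5,107.8376
  3     2,875.00     2,407.0865     7,221.2595
  4     2,875.00     2,268.6960     9,074.7842
  5    52,875.00    39,325.4283   196,627.1413
  Σ                 49,264.8374   220,740.7304
P = 49,264.8374; D_Mac = 4.48070 yrs; D_mod = 4.22309 yrs.
DV01 ≈ 4.22309 × 49,264.8374 × 0.0001 = 20.804970.

₹20.805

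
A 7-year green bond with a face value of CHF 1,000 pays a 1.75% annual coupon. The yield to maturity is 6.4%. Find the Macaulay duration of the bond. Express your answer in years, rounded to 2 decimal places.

6.58 years

Periodic yield y = 0.064. Discount each cash flow and weight by its year:
  t   CF        PV=CF/(1+0.064)^t    t·PV
  1        17.50        16.4474        16.4474
  2        17.50        15.4581        30.9161
  3        17.50        14.5282        43.5847
  4        17.50        13.6544        54.6175
  5        17.50        12.8331        64.1653
  6        17.50        12.0611        72.3668
  7     1,017.50       659.0874     4,613.6119
  Σ                    744.0696     4,895.7097
Price P = Σ PV = 744.0696.
Macaulay duration = Σ(t·PV) / P = 4,895.7097 / 744.0696 = 6.57964 years.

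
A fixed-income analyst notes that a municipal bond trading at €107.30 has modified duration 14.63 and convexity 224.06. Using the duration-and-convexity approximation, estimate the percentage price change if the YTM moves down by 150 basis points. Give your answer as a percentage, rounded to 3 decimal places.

Duration effect: -D_mod·Δy = -14.63 × (-0.015) = +0.219450
Convexity effect: ½·C·(Δy)² = 0.5 × 224.06 × (-0.015)² = +0.02520675
ΔP/P ≈ +0.219450 + 0.02520675 = +0.24465675
= +24.465675%.

+24.466%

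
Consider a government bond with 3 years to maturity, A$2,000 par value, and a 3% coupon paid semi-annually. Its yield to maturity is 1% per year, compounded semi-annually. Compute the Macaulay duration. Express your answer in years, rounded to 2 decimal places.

Periodic yield y = 0.005. Discount each cash flow and weight by its period:
  t   CF        PV=CF/(1+0.005)^t    t·PV
  1        30.00        29.8507        29.8507
  2        30.00        29.7022        59.4045
  3        30.00        29.5545        88.6634
  4        30.00        29.4074       117.6297
  5        30.00        29.2611       146.3056
  6     2,030.00     1,970.1517    11,820.9102
  Σ                  2,117.9277    12,262.7641
Price P = Σ PV = 2,117.9277.
Macaulay duration = Σ(t·PV) / P = 12,262.7641 / 2,117.9277 = 5.78998 half-year periods.
In years: 5.78998 / 2 = 2.89499 years.

2.89 years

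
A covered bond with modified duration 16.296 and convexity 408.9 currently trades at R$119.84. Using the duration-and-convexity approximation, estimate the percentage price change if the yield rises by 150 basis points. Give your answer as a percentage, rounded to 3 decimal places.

Duration effect: -D_mod·Δy = -16.296 × (+0.015) = -0.244440
Convexity effect: ½·C·(Δy)² = 0.5 × 408.9 × (0.015)² = +0.04600125
ΔP/P ≈ -0.244440 + 0.04600125 = -0.19843875
= -19.843875%.

-19.844%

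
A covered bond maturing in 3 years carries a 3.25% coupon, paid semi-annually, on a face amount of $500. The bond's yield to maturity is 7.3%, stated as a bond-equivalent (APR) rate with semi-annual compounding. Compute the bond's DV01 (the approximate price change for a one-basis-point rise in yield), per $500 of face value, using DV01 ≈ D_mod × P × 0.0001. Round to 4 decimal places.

Periodic yield y = 0.0365.
  t   CF        PV=CF/(1+0.0365)^t    t·PV
  1        8.125         7.8389         7.8389
  2        8.125         7.5628        15.1257
  3        8.125         7.2965        21.8895
  4        8.125         7.0396        28.1583
  5        8.125         6.7917        33.9584
  6      508.125       409.7837     2,458.7025
  Σ                    446.3132     2,565.6732
P = 446.3132; D_Mac = 5.74859 half-year periods = 2.87430 yrs; D_mod = 2.77308 yrs.
DV01 ≈ 2.77308 × 446.3132 × 0.0001 = 0.123766.

$0.1238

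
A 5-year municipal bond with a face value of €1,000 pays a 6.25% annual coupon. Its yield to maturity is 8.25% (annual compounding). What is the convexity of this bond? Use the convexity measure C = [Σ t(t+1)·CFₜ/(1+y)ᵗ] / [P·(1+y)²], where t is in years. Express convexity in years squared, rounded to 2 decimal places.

With y = 0.0825:
  t   CF        PV=CF/(1+0.0825)^t    t·PV        t(t+1)·PV
  1        62.50        57.7367        57.7367         115.4734
  2        62.50        53.3365       106.6729         320.0188
  3        62.50        49.2716       147.8147         591.2587
  4        62.50        45.5165       182.0658         910.3290
  5     1,062.50       714.8080     3,574.0401      21,444.2405
  Σ                    920.6692     4,068.3302      23,381.3204
P = 920.6692.
Convexity = Σ t(t+1)·PV / [P·(1+y)²] = 23,381.3204 / (920.6692 × 1.171806) = 21.67253.

21.67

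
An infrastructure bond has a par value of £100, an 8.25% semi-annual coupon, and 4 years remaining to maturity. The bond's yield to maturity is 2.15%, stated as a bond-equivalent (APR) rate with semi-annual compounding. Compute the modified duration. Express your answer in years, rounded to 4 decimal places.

Periodic yield y = 0.01075. First find Macaulay duration:
  t   CF        PV=CF/(1+0.01075)^t    t·PV
  1        4.125         4.0811         4.0811
  2        4.125         4.0377         8.0754
  3        4.125         3.9948        11.9843
  4        4.125         3.9523        15.8092
  5        4.125         3.9103        19.5513
  6        4.125         3.8687        23.2120
  7        4.125         3.8275        26.7927
  8      104.125        95.5884       764.7069
  Σ                    123.2607       874.2129
P = 123.2607; Macaulay duration = 874.2129 / 123.2607 = 7.09239 half-year periods = 3.54619 years.
Modified duration = D_Mac / (1 + y) = 3.54619 / 1.01075 = 3.50848 years.

3.5085 years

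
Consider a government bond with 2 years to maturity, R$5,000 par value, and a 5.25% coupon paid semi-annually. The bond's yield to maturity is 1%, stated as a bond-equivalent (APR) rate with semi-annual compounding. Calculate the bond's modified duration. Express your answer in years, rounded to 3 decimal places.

Periodic yield y = 0.005. First find Macaulay duration:
  t   CF        PV=CF/(1+0.005)^t    t·PV
  1       131.25       130.5970       130.5970
  2       131.25       129.9473       259.8946
  3       131.25       129.3008       387.9023
  4     5,131.25     5,029.8951    20,119.5804
  Σ                  5,419.7402    20,897.9743
P = 5,419.7402; Macaulay duration = 20,897.9743 / 5,419.7402 = 3.85590 half-year periods = 1.92795 years.
Modified duration = D_Mac / (1 + y) = 1.92795 / 1.005 = 1.91836 years.

1.918 years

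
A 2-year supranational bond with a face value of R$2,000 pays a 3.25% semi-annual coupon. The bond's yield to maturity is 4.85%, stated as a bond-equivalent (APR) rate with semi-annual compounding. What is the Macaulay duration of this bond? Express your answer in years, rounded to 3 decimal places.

Periodic yield y = 0.02425. Discount each cash flow and weight by its period:
  t   CF        PV=CF/(1+0.02425)^t    t·PV
  1        32.50        31.7305        31.7305
  2        32.50        30.9793        61.9586
  3        32.50        30.2458        90.7375
  4     2,032.50     1,846.7439     7,386.9754
  Σ                  1,939.6995     7,571.4020
Price P = Σ PV = 1,939.6995.
Macaulay duration = Σ(t·PV) / P = 7,571.4020 / 1,939.6995 = 3.90339 half-year periods.
In years: 3.90339 / 2 = 1.95169 years.

1.952 years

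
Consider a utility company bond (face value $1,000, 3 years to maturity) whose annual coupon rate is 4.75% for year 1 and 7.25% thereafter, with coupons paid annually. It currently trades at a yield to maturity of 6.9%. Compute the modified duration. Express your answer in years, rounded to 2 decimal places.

2.66 years

Periodic yield y = 0.069. First find Macaulay duration:
  t   CF        PV=CF/(1+0.069)^t    t·PV
  1        47.50        44.4341        44.4341
  2        72.50        63.4428       126.8857
  3     1,072.50       877.9387     2,633.8161
  Σ                    985.8156     2,805.1358
P = 985.8156; Macaulay duration = 2,805.1358 / 985.8156 = 2.84550 years.
Modified duration = D_Mac / (1 + y) = 2.84550 / 1.069 = 2.66183 years.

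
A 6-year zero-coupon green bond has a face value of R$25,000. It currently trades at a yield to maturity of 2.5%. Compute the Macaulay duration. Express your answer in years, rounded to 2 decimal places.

A zero-coupon bond has a single cash flow at maturity, so its Macaulay duration equals its maturity: 6 years.

6.00 years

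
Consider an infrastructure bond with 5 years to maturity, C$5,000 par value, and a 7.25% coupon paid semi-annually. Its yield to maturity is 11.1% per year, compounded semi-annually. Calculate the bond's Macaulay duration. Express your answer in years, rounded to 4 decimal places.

Periodic yield y = 0.0555. Discount each cash flow and weight by its period:
  t   CF        PV=CF/(1+0.0555)^t    t·PV
  1       181.25       171.7196       171.7196
  2       181.25       162.6903       325.3805
  3       181.25       154.1357       462.4072
  4       181.25       146.0310       584.1240
  5       181.25       138.3524       691.7622
  6       181.25       131.0776       786.4658
  7       181.25       124.1853       869.2974
  8       181.25       117.6555       941.2437
  9       181.25       111.4689     1,003.2205
  10    5,181.25     3,018.9239    30,189.2394
  Σ                  4,276.2403    36,024.8603
Price P = Σ PV = 4,276.2403.
Macaulay duration = Σ(t·PV) / P = 36,024.8603 / 4,276.2403 = 8.42442 half-year periods.
In years: 8.42442 / 2 = 4.21221 years.

4.2122 years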